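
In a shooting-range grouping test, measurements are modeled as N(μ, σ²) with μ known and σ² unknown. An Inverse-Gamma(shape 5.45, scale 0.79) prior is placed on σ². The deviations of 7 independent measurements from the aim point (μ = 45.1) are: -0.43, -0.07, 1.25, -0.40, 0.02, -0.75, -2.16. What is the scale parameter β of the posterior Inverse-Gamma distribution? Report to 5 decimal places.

4.36040

With known mean μ and an Inverse-Gamma(α, β) prior on σ², the Normal likelihood is conjugate: posterior is Inv-Gamma(α + n/2, β + Σ(xᵢ−μ)²/2).
Σ(xᵢ−μ)² = (-0.43)² + (-0.07)² + (1.25)² + (-0.40)² + (0.02)² + (-0.75)² + (-2.16)² = 7.1408.
Posterior: Inv-Gamma(5.45 + 7/2, 0.79 + 7.1408/2) = Inv-Gamma(8.95, 4.36040).
Posterior β = 4.36040.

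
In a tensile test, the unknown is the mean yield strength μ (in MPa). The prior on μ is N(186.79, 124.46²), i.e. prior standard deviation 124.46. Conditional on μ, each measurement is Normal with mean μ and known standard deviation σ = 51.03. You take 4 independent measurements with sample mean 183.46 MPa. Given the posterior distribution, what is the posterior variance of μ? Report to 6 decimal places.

624.758316

For Normal data with known variance σ², a Normal(μ₀, σ₀²) prior on μ is conjugate. Posterior precision = 1/σ₀² + n/σ²; posterior mean is the precision-weighted average of μ₀ and x̄.
σ₀² = 124.46² = 15490.2916, σ² = 51.03² = 2604.0609; σ² + n·σ₀² = 2604.0609 + 4·15490.2916 = 64565.2273.
Posterior precision = 1/σ₀² + n/σ² = 1/15490.2916 + 4/2604.0609 = (σ² + n·σ₀²)/(σ₀²σ²) = 64565.2273/(15490.2916·2604.0609); posterior variance σₙ² = σ₀²σ²/(σ² + n·σ₀²) = 15490.2916·2604.0609/64565.2273 = 624.758316.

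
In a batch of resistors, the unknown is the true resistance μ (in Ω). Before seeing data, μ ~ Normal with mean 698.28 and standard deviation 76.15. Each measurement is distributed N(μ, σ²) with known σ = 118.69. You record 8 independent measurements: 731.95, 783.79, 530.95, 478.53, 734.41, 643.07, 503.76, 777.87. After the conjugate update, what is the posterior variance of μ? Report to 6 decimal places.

For Normal data with known variance σ², a Normal(μ₀, σ₀²) prior on μ is conjugate. Posterior precision = 1/σ₀² + n/σ²; posterior mean is the precision-weighted average of μ₀ and x̄.
σ₀² = 76.15² = 5798.8225, σ² = 118.69² = 14087.3161; σ² + n·σ₀² = 14087.3161 + 8·5798.8225 = 60477.8961.
Posterior precision = 1/σ₀² + n/σ² = 1/5798.8225 + 8/14087.3161 = (σ² + n·σ₀²)/(σ₀²σ²) = 60477.8961/(5798.8225·14087.3161); posterior variance σₙ² = σ₀²σ²/(σ² + n·σ₀²) = 5798.8225·14087.3161/60477.8961 = 1350.738879.

1350.738879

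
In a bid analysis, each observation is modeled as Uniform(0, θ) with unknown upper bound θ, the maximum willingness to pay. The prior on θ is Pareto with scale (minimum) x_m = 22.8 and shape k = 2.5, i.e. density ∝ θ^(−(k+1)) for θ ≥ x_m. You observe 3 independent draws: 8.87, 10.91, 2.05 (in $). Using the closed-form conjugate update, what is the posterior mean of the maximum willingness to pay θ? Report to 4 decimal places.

27.8667

A Pareto(scale x_m, shape k) prior on the upper bound θ of Uniform(0, θ) is conjugate: posterior is Pareto(max(x_m, max xᵢ), k + n).
Sample maximum = 10.91; prior scale x_m = 22.8 → posterior scale = max = 22.80.
Posterior shape = 2.5 + 3 = 5.5.
E[θ|data] = k·x_m/(k−1) = 5.5·22.80/4.5 = 27.8667.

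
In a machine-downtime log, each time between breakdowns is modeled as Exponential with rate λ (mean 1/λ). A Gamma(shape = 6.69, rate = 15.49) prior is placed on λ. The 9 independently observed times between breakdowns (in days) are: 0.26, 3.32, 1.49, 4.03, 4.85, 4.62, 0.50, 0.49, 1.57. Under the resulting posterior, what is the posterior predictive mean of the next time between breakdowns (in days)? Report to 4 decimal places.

2.4929

With a Gamma(shape α, rate β) prior on the exponential rate λ, the posterior after n observations with total T = Σxᵢ is Gamma(α+n, β+T).
Sum of observations T = 21.13 days; n = 9.
Posterior: Gamma(6.69+9, 15.49+21.13) = Gamma(15.69, 36.62).
The predictive distribution for the next observation is Lomax; its mean is β/(α−1) = 36.62/14.69 = 2.4929.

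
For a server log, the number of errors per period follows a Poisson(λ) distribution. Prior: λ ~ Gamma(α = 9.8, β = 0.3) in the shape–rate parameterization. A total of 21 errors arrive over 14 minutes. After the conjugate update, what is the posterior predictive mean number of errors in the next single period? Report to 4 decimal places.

With a Gamma(shape α, rate β) prior, the Poisson likelihood is conjugate: the posterior is Gamma(α + ΣXᵢ, β + n).
Posterior: Gamma(α+S, β+n) = Gamma(9.8+21, 0.3+14) = Gamma(30.8, 14.3).
The predictive distribution for one future period is NegBinom with mean α/β = 2.1538.

2.1538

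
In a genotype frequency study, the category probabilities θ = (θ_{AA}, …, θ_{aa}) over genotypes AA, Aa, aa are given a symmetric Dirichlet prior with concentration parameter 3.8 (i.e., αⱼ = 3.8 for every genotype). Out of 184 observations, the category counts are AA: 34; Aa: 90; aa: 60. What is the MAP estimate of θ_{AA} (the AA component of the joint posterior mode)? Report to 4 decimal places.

The Dirichlet prior is conjugate to the Multinomial likelihood: each posterior αⱼ = prior αⱼ + observed count nⱼ.
Posterior concentration: (37.8, 93.8, 63.8), total = 195.4.
Joint mode component: (α_{AA}−1)/(Σα−K) = 36.8/192.4 = 0.1913.

0.1913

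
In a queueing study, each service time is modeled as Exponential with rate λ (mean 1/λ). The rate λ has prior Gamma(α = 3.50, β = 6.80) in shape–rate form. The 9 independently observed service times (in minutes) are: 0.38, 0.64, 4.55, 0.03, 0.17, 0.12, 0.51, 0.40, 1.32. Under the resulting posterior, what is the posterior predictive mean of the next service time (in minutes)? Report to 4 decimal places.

1.2974

With a Gamma(shape α, rate β) prior on the exponential rate λ, the posterior after n observations with total T = Σxᵢ is Gamma(α+n, β+T).
Sum of observations T = 8.12 minutes; n = 9.
Posterior: Gamma(3.50+9, 6.80+8.12) = Gamma(12.50, 14.92).
The predictive distribution for the next observation is Lomax; its mean is β/(α−1) = 14.92/11.50 = 1.2974.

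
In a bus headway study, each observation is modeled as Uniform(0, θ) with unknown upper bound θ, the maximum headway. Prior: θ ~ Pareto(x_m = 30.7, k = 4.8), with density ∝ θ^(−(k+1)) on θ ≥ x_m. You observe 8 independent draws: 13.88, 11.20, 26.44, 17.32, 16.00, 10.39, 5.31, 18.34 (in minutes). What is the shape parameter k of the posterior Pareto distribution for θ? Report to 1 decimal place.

12.8

A Pareto(scale x_m, shape k) prior on the upper bound θ of Uniform(0, θ) is conjugate: posterior is Pareto(max(x_m, max xᵢ), k + n).
Sample maximum = 26.44; prior scale x_m = 30.7 → posterior scale = max = 30.70.
Posterior shape = 4.8 + 8 = 12.8.
Posterior shape k = 12.8.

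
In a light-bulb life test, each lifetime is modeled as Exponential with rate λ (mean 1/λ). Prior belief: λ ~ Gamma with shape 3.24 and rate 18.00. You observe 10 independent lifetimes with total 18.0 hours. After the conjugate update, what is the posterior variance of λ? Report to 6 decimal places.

With a Gamma(shape α, rate β) prior on the exponential rate λ, the posterior after n observations with total T = Σxᵢ is Gamma(α+n, β+T).
Posterior: Gamma(3.24+10, 18.00+18.0) = Gamma(13.24, 36.00).
Var = α/β² = 0.010216.

0.010216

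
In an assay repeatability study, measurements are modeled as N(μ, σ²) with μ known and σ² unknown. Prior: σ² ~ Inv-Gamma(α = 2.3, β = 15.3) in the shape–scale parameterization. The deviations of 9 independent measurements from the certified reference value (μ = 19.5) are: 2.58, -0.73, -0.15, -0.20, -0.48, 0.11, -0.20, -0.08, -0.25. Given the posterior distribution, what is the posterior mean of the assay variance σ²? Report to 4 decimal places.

With known mean μ and an Inverse-Gamma(α, β) prior on σ², the Normal likelihood is conjugate: posterior is Inv-Gamma(α + n/2, β + Σ(xᵢ−μ)²/2).
Σ(xᵢ−μ)² = (2.58)² + (-0.73)² + (-0.15)² + (-0.20)² + (-0.48)² + (0.11)² + (-0.20)² + (-0.08)² + (-0.25)² = 7.6032.
Posterior: Inv-Gamma(2.3 + 9/2, 15.3 + 7.6032/2) = Inv-Gamma(6.80, 19.10160).
E[σ²|data] = β/(α−1) = 19.10160/5.80 = 3.2934.

3.2934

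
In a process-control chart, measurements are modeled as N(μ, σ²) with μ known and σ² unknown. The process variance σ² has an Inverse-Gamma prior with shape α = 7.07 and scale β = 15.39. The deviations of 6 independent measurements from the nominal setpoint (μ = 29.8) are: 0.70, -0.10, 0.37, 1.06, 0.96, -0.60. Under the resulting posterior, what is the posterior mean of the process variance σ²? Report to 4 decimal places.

With known mean μ and an Inverse-Gamma(α, β) prior on σ², the Normal likelihood is conjugate: posterior is Inv-Gamma(α + n/2, β + Σ(xᵢ−μ)²/2).
Σ(xᵢ−μ)² = (0.70)² + (-0.10)² + (0.37)² + (1.06)² + (0.96)² + (-0.60)² = 3.0421.
Posterior: Inv-Gamma(7.07 + 6/2, 15.39 + 3.0421/2) = Inv-Gamma(10.07, 16.91105).
E[σ²|data] = β/(α−1) = 16.91105/9.07 = 1.8645.

1.8645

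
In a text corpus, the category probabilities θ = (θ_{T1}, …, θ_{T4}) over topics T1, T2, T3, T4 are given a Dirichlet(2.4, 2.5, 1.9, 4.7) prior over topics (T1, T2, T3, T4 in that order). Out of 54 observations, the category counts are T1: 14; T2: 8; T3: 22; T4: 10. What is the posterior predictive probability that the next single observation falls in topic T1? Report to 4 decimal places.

0.2504

The Dirichlet prior is conjugate to the Multinomial likelihood: each posterior αⱼ = prior αⱼ + observed count nⱼ.
Posterior concentration: (16.4, 10.5, 23.9, 14.7), total = 65.5.
P(next = T1 | data) = α_{T1}/Σα = 0.2504.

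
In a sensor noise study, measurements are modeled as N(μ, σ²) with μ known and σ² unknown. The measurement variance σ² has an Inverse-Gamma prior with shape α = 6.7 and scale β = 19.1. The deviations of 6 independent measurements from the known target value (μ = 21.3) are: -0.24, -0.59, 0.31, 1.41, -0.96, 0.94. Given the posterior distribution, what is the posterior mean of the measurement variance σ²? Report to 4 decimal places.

2.4422

With known mean μ and an Inverse-Gamma(α, β) prior on σ², the Normal likelihood is conjugate: posterior is Inv-Gamma(α + n/2, β + Σ(xᵢ−μ)²/2).
Σ(xᵢ−μ)² = (-0.24)² + (-0.59)² + (0.31)² + (1.41)² + (-0.96)² + (0.94)² = 4.2951.
Posterior: Inv-Gamma(6.7 + 6/2, 19.1 + 4.2951/2) = Inv-Gamma(9.70, 21.24755).
E[σ²|data] = β/(α−1) = 21.24755/8.70 = 2.4422.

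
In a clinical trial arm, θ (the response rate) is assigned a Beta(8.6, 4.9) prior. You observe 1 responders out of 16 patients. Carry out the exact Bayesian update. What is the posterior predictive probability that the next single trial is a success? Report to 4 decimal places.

0.3254

The Beta prior is conjugate to a Binomial/Bernoulli likelihood; the update adds successes to α and failures to β.
Posterior: Beta(α+k, β+n−k) = Beta(8.6+1, 4.9+15) = Beta(9.6, 19.9).
For a single future Bernoulli trial, P(success | data) = α/(α+β) = 0.3254.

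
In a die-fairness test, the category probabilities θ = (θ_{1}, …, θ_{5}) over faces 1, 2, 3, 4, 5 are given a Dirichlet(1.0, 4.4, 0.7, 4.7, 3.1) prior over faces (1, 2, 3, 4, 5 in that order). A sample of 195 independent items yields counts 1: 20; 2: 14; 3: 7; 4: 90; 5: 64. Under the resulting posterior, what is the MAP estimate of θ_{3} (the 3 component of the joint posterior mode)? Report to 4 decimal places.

The Dirichlet prior is conjugate to the Multinomial likelihood: each posterior αⱼ = prior αⱼ + observed count nⱼ.
Posterior concentration: (21.0, 18.4, 7.7, 94.7, 67.1), total = 208.9.
Joint mode component: (α_{3}−1)/(Σα−K) = 6.7/203.9 = 0.0329.

0.0329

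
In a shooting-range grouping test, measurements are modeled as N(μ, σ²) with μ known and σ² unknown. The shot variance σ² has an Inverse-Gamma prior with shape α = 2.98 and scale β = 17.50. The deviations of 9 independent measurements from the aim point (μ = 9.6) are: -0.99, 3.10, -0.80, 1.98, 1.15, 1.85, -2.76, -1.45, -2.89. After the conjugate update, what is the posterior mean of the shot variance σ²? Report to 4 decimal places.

5.6302

With known mean μ and an Inverse-Gamma(α, β) prior on σ², the Normal likelihood is conjugate: posterior is Inv-Gamma(α + n/2, β + Σ(xᵢ−μ)²/2).
Σ(xᵢ−μ)² = (-0.99)² + (3.10)² + (-0.80)² + (1.98)² + (1.15)² + (1.85)² + (-2.76)² + (-1.45)² + (-2.89)² = 37.9677.
Posterior: Inv-Gamma(2.98 + 9/2, 17.50 + 37.9677/2) = Inv-Gamma(7.48, 36.48385).
E[σ²|data] = β/(α−1) = 36.48385/6.48 = 5.6302.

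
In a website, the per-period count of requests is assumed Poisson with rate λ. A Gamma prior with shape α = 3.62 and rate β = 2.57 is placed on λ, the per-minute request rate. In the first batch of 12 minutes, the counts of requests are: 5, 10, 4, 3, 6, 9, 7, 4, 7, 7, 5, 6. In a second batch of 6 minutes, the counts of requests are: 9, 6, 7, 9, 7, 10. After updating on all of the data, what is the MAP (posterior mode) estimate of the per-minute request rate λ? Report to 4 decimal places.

With a Gamma(shape α, rate β) prior, the Poisson likelihood is conjugate: the posterior is Gamma(α + ΣXᵢ, β + n).
Batch 1: sum of counts S = 73 over n = 12 minutes.
After batch 1: Gamma(α+S, β+n) = Gamma(3.62+73, 2.57+12) = Gamma(76.62, 14.57).
Batch 2: sum of counts S = 48 over n = 6 minutes.
After batch 2: Gamma(α+S, β+n) = Gamma(76.62+48, 14.57+6) = Gamma(124.62, 20.57).
Mode of Gamma(α,β) for α≥1 is (α−1)/β = 123.62/20.57 = 6.0097.

6.0097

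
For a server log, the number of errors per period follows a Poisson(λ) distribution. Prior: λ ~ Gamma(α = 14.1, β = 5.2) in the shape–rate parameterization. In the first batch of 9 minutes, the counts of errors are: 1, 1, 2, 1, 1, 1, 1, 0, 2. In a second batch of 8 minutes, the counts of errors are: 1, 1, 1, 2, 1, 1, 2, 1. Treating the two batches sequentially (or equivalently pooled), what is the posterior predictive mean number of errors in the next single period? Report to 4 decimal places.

With a Gamma(shape α, rate β) prior, the Poisson likelihood is conjugate: the posterior is Gamma(α + ΣXᵢ, β + n).
Batch 1: sum of counts S = 10 over n = 9 minutes.
After batch 1: Gamma(α+S, β+n) = Gamma(14.1+10, 5.2+9) = Gamma(24.1, 14.2).
Batch 2: sum of counts S = 10 over n = 8 minutes.
After batch 2: Gamma(α+S, β+n) = Gamma(24.1+10, 14.2+8) = Gamma(34.1, 22.2).
The predictive distribution for one future period is NegBinom with mean α/β = 1.5360.

1.5360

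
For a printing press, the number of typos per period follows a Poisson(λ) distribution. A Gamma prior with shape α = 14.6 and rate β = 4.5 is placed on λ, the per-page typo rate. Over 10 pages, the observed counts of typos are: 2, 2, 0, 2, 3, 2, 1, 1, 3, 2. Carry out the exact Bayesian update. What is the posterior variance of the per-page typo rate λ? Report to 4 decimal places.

With a Gamma(shape α, rate β) prior, the Poisson likelihood is conjugate: the posterior is Gamma(α + ΣXᵢ, β + n).
Sum of counts S = 18 over n = 10 pages.
Posterior: Gamma(α+S, β+n) = Gamma(14.6+18, 4.5+10) = Gamma(32.6, 14.5).
Var = α/β² = 32.6/14.5² = 0.1551.

0.1551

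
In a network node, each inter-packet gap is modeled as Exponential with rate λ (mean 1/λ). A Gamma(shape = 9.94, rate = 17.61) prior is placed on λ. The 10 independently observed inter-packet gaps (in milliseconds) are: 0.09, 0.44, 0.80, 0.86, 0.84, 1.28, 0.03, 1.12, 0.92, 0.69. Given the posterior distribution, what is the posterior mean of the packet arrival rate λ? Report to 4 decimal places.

With a Gamma(shape α, rate β) prior on the exponential rate λ, the posterior after n observations with total T = Σxᵢ is Gamma(α+n, β+T).
Sum of observations T = 7.07 milliseconds; n = 10.
Posterior: Gamma(9.94+10, 17.61+7.07) = Gamma(19.94, 24.68).
Posterior mean of λ = α/β = 19.94/24.68 = 0.8079.

0.8079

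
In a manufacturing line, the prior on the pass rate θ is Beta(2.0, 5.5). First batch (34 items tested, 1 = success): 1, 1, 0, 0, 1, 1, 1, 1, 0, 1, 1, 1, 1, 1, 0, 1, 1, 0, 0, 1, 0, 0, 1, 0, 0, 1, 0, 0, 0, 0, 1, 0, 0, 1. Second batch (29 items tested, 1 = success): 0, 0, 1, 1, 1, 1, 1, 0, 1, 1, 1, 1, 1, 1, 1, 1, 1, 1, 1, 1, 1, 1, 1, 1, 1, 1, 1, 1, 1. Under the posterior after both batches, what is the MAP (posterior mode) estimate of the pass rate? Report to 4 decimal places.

The Beta prior is conjugate to a Binomial/Bernoulli likelihood; the update adds successes to α and failures to β.
After batch 1: Beta(2.0+18, 5.5+16) = Beta(20.0, 21.5).
After batch 2: Beta(20.0+26, 21.5+3) = Beta(46.0, 24.5).
Mode of Beta(a,b) for a,b>1 is (a−1)/(a+b−2) = 45.0/68.5 = 0.6569.

0.6569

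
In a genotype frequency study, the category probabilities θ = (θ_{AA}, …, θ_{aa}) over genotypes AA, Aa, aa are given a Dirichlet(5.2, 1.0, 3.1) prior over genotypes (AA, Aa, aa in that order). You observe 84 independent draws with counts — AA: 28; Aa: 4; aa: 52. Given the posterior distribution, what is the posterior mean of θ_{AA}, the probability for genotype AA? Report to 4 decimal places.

The Dirichlet prior is conjugate to the Multinomial likelihood: each posterior αⱼ = prior αⱼ + observed count nⱼ.
Posterior concentration: (33.2, 5.0, 55.1), total = 93.3.
E[θ_{AA}|data] = α_{AA}/Σα = 33.2/93.3 = 0.3558.

0.3558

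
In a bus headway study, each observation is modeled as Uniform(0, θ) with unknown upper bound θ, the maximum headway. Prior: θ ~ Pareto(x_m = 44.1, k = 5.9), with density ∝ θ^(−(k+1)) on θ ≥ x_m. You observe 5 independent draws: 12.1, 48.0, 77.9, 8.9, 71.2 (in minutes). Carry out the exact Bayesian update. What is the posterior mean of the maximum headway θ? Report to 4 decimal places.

A Pareto(scale x_m, shape k) prior on the upper bound θ of Uniform(0, θ) is conjugate: posterior is Pareto(max(x_m, max xᵢ), k + n).
Sample maximum = 77.9; prior scale x_m = 44.1 → posterior scale = max = 77.9.
Posterior shape = 5.9 + 5 = 10.9.
E[θ|data] = k·x_m/(k−1) = 10.9·77.9/9.9 = 85.7687.

85.7687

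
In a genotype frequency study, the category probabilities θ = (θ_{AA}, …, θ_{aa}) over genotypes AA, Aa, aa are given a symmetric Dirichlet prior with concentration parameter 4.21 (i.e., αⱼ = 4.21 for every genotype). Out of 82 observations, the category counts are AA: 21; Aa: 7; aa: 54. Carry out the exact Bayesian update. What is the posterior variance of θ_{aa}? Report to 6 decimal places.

The Dirichlet prior is conjugate to the Multinomial likelihood: each posterior αⱼ = prior αⱼ + observed count nⱼ.
Posterior concentration: (25.21, 11.21, 58.21), total = 94.63.
Var[θ_j] = α_j(Σα−α_j)/((Σα)²(Σα+1)) = 58.21·36.42/(94.63²·95.63) = 0.002476.

0.002476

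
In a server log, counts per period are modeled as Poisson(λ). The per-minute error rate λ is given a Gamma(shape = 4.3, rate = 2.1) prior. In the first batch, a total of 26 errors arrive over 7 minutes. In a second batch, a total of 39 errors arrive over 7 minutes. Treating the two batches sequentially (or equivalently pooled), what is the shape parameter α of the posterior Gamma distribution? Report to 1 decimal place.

69.3

With a Gamma(shape α, rate β) prior, the Poisson likelihood is conjugate: the posterior is Gamma(α + ΣXᵢ, β + n).
After batch 1: Gamma(α+S, β+n) = Gamma(4.3+26, 2.1+7) = Gamma(30.3, 9.1).
After batch 2: Gamma(α+S, β+n) = Gamma(30.3+39, 9.1+7) = Gamma(69.3, 16.1).
Posterior α = 69.3.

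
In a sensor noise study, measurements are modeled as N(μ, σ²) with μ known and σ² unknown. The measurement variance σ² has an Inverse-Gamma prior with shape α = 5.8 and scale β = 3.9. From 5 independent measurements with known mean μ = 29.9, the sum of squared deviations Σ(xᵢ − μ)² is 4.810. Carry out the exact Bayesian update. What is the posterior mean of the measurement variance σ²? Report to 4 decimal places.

With known mean μ and an Inverse-Gamma(α, β) prior on σ², the Normal likelihood is conjugate: posterior is Inv-Gamma(α + n/2, β + Σ(xᵢ−μ)²/2).
Posterior: Inv-Gamma(5.8 + 5/2, 3.9 + 4.810/2) = Inv-Gamma(8.30, 6.3050).
E[σ²|data] = β/(α−1) = 6.3050/7.30 = 0.8637.

0.8637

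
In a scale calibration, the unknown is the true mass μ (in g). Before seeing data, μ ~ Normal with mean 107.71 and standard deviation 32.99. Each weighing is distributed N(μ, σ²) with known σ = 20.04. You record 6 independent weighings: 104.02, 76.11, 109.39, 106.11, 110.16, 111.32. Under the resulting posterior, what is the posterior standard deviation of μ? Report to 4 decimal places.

For Normal data with known variance σ², a Normal(μ₀, σ₀²) prior on μ is conjugate. Posterior precision = 1/σ₀² + n/σ²; posterior mean is the precision-weighted average of μ₀ and x̄.
σ₀² = 32.99² = 1088.3401, σ² = 20.04² = 401.6016; σ² + n·σ₀² = 401.6016 + 6·1088.3401 = 6931.6422.
Posterior precision = 1/σ₀² + n/σ² = 1/1088.3401 + 6/401.6016 = (σ² + n·σ₀²)/(σ₀²σ²) = 6931.6422/(1088.3401·401.6016); posterior variance σₙ² = σ₀²σ²/(σ² + n·σ₀²) = 1088.3401·401.6016/6931.6422 = 63.055639.
Posterior SD = √σₙ² = √(1088.3401·401.6016/6931.6422) = 7.9408.

7.9408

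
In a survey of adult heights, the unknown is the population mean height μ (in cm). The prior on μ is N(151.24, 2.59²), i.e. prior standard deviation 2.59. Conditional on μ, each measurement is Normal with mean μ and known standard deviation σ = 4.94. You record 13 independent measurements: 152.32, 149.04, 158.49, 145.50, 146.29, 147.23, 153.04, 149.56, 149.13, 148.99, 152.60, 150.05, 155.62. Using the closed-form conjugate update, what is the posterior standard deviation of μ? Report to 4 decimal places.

For Normal data with known variance σ², a Normal(μ₀, σ₀²) prior on μ is conjugate. Posterior precision = 1/σ₀² + n/σ²; posterior mean is the precision-weighted average of μ₀ and x̄.
σ₀² = 2.59² = 6.7081, σ² = 4.94² = 24.4036; σ² + n·σ₀² = 24.4036 + 13·6.7081 = 111.6089.
Posterior precision = 1/σ₀² + n/σ² = 1/6.7081 + 13/24.4036 = (σ² + n·σ₀²)/(σ₀²σ²) = 111.6089/(6.7081·24.4036); posterior variance σₙ² = σ₀²σ²/(σ² + n·σ₀²) = 6.7081·24.4036/111.6089 = 1.466745.
Posterior SD = √σₙ² = √(6.7081·24.4036/111.6089) = 1.2111.

1.2111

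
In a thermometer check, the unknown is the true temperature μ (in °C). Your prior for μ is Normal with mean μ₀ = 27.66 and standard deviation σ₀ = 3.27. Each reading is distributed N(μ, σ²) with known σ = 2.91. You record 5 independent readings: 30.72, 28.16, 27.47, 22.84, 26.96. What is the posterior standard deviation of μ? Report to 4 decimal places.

1.2092

For Normal data with known variance σ², a Normal(μ₀, σ₀²) prior on μ is conjugate. Posterior precision = 1/σ₀² + n/σ²; posterior mean is the precision-weighted average of μ₀ and x̄.
σ₀² = 3.27² = 10.6929, σ² = 2.91² = 8.4681; σ² + n·σ₀² = 8.4681 + 5·10.6929 = 61.9326.
Posterior precision = 1/σ₀² + n/σ² = 1/10.6929 + 5/8.4681 = (σ² + n·σ₀²)/(σ₀²σ²) = 61.9326/(10.6929·8.4681); posterior variance σₙ² = σ₀²σ²/(σ² + n·σ₀²) = 10.6929·8.4681/61.9326 = 1.462050.
Posterior SD = √σₙ² = √(10.6929·8.4681/61.9326) = 1.2092.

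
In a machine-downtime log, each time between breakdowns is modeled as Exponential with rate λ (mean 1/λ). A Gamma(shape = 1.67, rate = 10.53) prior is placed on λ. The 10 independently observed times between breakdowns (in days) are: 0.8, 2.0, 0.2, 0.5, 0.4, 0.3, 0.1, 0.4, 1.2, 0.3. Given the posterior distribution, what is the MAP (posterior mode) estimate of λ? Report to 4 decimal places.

With a Gamma(shape α, rate β) prior on the exponential rate λ, the posterior after n observations with total T = Σxᵢ is Gamma(α+n, β+T).
Sum of observations T = 6.2 days; n = 10.
Posterior: Gamma(1.67+10, 10.53+6.2) = Gamma(11.67, 16.73).
Mode = (α−1)/β = 0.6378.

0.6378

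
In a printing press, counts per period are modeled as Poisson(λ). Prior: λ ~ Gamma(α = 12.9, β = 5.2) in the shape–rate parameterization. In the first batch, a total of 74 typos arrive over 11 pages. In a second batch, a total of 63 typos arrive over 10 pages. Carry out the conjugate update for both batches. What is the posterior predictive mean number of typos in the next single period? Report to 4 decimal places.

5.7214

With a Gamma(shape α, rate β) prior, the Poisson likelihood is conjugate: the posterior is Gamma(α + ΣXᵢ, β + n).
After batch 1: Gamma(α+S, β+n) = Gamma(12.9+74, 5.2+11) = Gamma(86.9, 16.2).
After batch 2: Gamma(α+S, β+n) = Gamma(86.9+63, 16.2+10) = Gamma(149.9, 26.2).
The predictive distribution for one future period is NegBinom with mean α/β = 5.7214.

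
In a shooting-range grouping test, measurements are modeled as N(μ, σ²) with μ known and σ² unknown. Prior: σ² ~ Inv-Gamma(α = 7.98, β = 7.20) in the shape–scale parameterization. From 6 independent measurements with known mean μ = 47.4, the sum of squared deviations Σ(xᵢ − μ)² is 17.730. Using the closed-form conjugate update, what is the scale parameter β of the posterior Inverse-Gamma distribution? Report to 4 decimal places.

16.0650

With known mean μ and an Inverse-Gamma(α, β) prior on σ², the Normal likelihood is conjugate: posterior is Inv-Gamma(α + n/2, β + Σ(xᵢ−μ)²/2).
Posterior: Inv-Gamma(7.98 + 6/2, 7.20 + 17.730/2) = Inv-Gamma(10.98, 16.0650).
Posterior β = 16.0650.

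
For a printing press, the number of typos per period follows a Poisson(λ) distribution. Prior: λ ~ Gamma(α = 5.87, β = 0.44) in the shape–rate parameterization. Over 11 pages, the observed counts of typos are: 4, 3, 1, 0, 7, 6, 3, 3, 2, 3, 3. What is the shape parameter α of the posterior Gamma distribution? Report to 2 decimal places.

With a Gamma(shape α, rate β) prior, the Poisson likelihood is conjugate: the posterior is Gamma(α + ΣXᵢ, β + n).
Sum of counts S = 35 over n = 11 pages.
Posterior: Gamma(α+S, β+n) = Gamma(5.87+35, 0.44+11) = Gamma(40.87, 11.44).
Posterior α = 40.87.

40.87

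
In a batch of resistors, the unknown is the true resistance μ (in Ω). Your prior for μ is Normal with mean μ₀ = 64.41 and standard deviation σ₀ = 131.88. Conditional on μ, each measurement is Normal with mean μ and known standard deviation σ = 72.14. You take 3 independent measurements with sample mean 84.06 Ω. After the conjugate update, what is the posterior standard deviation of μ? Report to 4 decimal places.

39.7164

For Normal data with known variance σ², a Normal(μ₀, σ₀²) prior on μ is conjugate. Posterior precision = 1/σ₀² + n/σ²; posterior mean is the precision-weighted average of μ₀ and x̄.
σ₀² = 131.88² = 17392.3344, σ² = 72.14² = 5204.1796; σ² + n·σ₀² = 5204.1796 + 3·17392.3344 = 57381.1828.
Posterior precision = 1/σ₀² + n/σ² = 1/17392.3344 + 3/5204.1796 = (σ² + n·σ₀²)/(σ₀²σ²) = 57381.1828/(17392.3344·5204.1796); posterior variance σₙ² = σ₀²σ²/(σ² + n·σ₀²) = 17392.3344·5204.1796/57381.1828 = 1577.395715.
Posterior SD = √σₙ² = √(17392.3344·5204.1796/57381.1828) = 39.7164.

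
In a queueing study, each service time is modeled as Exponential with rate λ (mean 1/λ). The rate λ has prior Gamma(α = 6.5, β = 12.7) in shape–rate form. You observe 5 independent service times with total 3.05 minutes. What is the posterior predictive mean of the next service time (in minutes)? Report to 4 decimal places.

With a Gamma(shape α, rate β) prior on the exponential rate λ, the posterior after n observations with total T = Σxᵢ is Gamma(α+n, β+T).
Posterior: Gamma(6.5+5, 12.7+3.05) = Gamma(11.5, 15.75).
The predictive distribution for the next observation is Lomax; its mean is β/(α−1) = 15.75/10.5 = 1.5000.

1.5000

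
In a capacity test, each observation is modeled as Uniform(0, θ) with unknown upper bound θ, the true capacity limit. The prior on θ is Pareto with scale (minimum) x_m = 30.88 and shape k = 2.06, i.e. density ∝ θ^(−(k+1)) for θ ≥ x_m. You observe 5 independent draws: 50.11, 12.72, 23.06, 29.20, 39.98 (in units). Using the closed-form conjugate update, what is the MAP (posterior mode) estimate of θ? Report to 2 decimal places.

A Pareto(scale x_m, shape k) prior on the upper bound θ of Uniform(0, θ) is conjugate: posterior is Pareto(max(x_m, max xᵢ), k + n).
Sample maximum = 50.11; prior scale x_m = 30.88 → posterior scale = max = 50.11.
Posterior shape = 2.06 + 5 = 7.06.
The Pareto density is decreasing on [x_m, ∞), so the mode is x_m = 50.11.

50.11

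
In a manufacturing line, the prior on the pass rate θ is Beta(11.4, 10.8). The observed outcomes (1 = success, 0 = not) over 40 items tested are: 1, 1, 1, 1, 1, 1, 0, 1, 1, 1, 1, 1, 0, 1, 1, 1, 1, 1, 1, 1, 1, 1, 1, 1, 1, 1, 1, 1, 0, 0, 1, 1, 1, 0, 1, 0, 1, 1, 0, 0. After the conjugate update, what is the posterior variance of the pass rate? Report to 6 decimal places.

0.003337

The Beta prior is conjugate to a Binomial/Bernoulli likelihood; the update adds successes to α and failures to β.
Posterior: Beta(α+k, β+n−k) = Beta(11.4+32, 10.8+8) = Beta(43.4, 18.8).
Var = αβ/((α+β)²(α+β+1)) = 43.4·18.8/(62.2²·63.2) = 0.003337.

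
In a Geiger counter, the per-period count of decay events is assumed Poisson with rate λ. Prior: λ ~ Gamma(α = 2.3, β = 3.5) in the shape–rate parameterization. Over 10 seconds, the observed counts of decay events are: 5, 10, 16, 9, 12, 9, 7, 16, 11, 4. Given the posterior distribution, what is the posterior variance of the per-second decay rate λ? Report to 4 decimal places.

0.5558

With a Gamma(shape α, rate β) prior, the Poisson likelihood is conjugate: the posterior is Gamma(α + ΣXᵢ, β + n).
Sum of counts S = 99 over n = 10 seconds.
Posterior: Gamma(α+S, β+n) = Gamma(2.3+99, 3.5+10) = Gamma(101.3, 13.5).
Var = α/β² = 101.3/13.5² = 0.5558.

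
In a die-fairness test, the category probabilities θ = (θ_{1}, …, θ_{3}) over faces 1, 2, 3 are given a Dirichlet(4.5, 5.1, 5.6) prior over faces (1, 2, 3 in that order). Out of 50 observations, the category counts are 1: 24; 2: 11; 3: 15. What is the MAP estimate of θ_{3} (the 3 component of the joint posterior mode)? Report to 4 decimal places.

The Dirichlet prior is conjugate to the Multinomial likelihood: each posterior αⱼ = prior αⱼ + observed count nⱼ.
Posterior concentration: (28.5, 16.1, 20.6), total = 65.2.
Joint mode component: (α_{3}−1)/(Σα−K) = 19.6/62.2 = 0.3151.

0.3151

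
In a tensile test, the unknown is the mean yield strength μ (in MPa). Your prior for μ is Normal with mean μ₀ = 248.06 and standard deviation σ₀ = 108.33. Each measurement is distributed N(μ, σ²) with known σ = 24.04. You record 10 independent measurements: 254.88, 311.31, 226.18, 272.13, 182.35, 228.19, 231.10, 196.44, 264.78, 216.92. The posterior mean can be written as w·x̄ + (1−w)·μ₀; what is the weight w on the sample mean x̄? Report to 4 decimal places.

For Normal data with known variance σ², a Normal(μ₀, σ₀²) prior on μ is conjugate. Posterior precision = 1/σ₀² + n/σ²; posterior mean is the precision-weighted average of μ₀ and x̄.
σ₀² = 108.33² = 11735.3889, σ² = 24.04² = 577.9216. Prior precision 1/σ₀² = 1/11735.3889; data precision n/σ² = 10/577.9216.
w = (n/σ²)/(1/σ₀² + n/σ²) = n·σ₀²/(σ² + n·σ₀²) = 10·11735.3889/(577.9216 + 10·11735.3889) = 117353.889/117931.8106 = 0.9951.

0.9951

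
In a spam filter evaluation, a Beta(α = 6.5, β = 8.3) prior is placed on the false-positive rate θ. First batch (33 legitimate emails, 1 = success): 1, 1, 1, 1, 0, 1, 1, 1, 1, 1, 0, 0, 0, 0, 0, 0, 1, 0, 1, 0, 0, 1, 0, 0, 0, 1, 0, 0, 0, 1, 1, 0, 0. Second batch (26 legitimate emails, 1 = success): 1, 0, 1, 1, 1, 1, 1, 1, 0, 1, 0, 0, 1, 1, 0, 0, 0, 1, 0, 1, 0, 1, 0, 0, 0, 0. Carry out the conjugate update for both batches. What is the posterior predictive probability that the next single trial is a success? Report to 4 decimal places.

The Beta prior is conjugate to a Binomial/Bernoulli likelihood; the update adds successes to α and failures to β.
After batch 1: Beta(6.5+15, 8.3+18) = Beta(21.5, 26.3).
After batch 2: Beta(21.5+13, 26.3+13) = Beta(34.5, 39.3).
For a single future Bernoulli trial, P(success | data) = α/(α+β) = 0.4675.

0.4675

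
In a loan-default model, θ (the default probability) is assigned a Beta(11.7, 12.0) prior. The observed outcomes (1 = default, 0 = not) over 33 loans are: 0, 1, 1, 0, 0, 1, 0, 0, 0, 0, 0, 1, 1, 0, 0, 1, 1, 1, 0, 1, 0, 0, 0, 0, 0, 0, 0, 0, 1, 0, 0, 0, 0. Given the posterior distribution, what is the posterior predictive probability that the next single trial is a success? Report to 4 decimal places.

0.3827

The Beta prior is conjugate to a Binomial/Bernoulli likelihood; the update adds successes to α and failures to β.
Posterior: Beta(α+k, β+n−k) = Beta(11.7+10, 12.0+23) = Beta(21.7, 35.0).
For a single future Bernoulli trial, P(success | data) = α/(α+β) = 0.3827.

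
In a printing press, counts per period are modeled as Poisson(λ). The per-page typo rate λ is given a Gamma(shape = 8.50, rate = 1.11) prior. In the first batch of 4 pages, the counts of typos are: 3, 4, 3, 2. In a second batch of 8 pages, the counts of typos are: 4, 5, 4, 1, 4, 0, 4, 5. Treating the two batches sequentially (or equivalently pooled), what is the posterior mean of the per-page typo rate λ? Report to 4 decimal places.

With a Gamma(shape α, rate β) prior, the Poisson likelihood is conjugate: the posterior is Gamma(α + ΣXᵢ, β + n).
Batch 1: sum of counts S = 12 over n = 4 pages.
After batch 1: Gamma(α+S, β+n) = Gamma(8.50+12, 1.11+4) = Gamma(20.50, 5.11).
Batch 2: sum of counts S = 27 over n = 8 pages.
After batch 2: Gamma(α+S, β+n) = Gamma(20.50+27, 5.11+8) = Gamma(47.50, 13.11).
Posterior mean = α/β = 47.50/13.11 = 3.6232.

3.6232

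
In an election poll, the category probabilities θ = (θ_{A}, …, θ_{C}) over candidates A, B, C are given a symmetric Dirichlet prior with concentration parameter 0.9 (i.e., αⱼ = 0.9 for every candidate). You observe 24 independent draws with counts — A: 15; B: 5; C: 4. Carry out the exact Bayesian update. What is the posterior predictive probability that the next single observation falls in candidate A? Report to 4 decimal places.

0.5955

The Dirichlet prior is conjugate to the Multinomial likelihood: each posterior αⱼ = prior αⱼ + observed count nⱼ.
Posterior concentration: (15.9, 5.9, 4.9), total = 26.7.
P(next = A | data) = α_{A}/Σα = 0.5955.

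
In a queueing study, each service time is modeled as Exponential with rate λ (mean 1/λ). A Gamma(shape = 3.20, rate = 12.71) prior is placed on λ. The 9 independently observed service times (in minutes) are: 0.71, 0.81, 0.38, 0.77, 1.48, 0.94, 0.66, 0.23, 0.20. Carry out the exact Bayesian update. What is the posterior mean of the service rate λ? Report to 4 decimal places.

0.6458

With a Gamma(shape α, rate β) prior on the exponential rate λ, the posterior after n observations with total T = Σxᵢ is Gamma(α+n, β+T).
Sum of observations T = 6.18 minutes; n = 9.
Posterior: Gamma(3.20+9, 12.71+6.18) = Gamma(12.20, 18.89).
Posterior mean of λ = α/β = 12.20/18.89 = 0.6458.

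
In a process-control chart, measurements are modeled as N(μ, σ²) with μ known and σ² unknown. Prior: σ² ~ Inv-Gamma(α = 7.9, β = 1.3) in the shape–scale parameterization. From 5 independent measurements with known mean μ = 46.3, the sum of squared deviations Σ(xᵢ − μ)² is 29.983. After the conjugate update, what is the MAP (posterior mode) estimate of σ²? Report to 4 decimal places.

1.4291

With known mean μ and an Inverse-Gamma(α, β) prior on σ², the Normal likelihood is conjugate: posterior is Inv-Gamma(α + n/2, β + Σ(xᵢ−μ)²/2).
Posterior: Inv-Gamma(7.9 + 5/2, 1.3 + 29.983/2) = Inv-Gamma(10.40, 16.2915).
Mode = β/(α+1) = 16.2915/11.40 = 1.4291.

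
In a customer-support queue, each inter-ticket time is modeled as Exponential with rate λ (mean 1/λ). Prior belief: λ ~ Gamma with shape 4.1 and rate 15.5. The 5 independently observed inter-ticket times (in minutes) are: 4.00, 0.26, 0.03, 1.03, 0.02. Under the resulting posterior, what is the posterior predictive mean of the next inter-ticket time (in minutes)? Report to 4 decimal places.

2.5728

With a Gamma(shape α, rate β) prior on the exponential rate λ, the posterior after n observations with total T = Σxᵢ is Gamma(α+n, β+T).
Sum of observations T = 5.34 minutes; n = 5.
Posterior: Gamma(4.1+5, 15.5+5.34) = Gamma(9.1, 20.84).
The predictive distribution for the next observation is Lomax; its mean is β/(α−1) = 20.84/8.1 = 2.5728.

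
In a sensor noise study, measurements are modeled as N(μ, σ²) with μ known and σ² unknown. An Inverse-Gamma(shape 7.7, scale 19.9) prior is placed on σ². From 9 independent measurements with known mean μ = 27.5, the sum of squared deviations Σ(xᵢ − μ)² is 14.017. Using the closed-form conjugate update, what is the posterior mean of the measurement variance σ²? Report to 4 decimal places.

With known mean μ and an Inverse-Gamma(α, β) prior on σ², the Normal likelihood is conjugate: posterior is Inv-Gamma(α + n/2, β + Σ(xᵢ−μ)²/2).
Posterior: Inv-Gamma(7.7 + 9/2, 19.9 + 14.017/2) = Inv-Gamma(12.20, 26.9085).
E[σ²|data] = β/(α−1) = 26.9085/11.20 = 2.4025.

2.4025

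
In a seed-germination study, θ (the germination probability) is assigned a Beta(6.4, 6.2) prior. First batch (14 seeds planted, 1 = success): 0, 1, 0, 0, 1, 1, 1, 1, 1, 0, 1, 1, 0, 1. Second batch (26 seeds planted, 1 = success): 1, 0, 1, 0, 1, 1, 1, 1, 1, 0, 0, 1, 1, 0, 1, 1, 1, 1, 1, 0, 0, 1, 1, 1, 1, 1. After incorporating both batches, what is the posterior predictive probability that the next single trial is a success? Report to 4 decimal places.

0.6540

The Beta prior is conjugate to a Binomial/Bernoulli likelihood; the update adds successes to α and failures to β.
After batch 1: Beta(6.4+9, 6.2+5) = Beta(15.4, 11.2).
After batch 2: Beta(15.4+19, 11.2+7) = Beta(34.4, 18.2).
For a single future Bernoulli trial, P(success | data) = α/(α+β) = 0.6540.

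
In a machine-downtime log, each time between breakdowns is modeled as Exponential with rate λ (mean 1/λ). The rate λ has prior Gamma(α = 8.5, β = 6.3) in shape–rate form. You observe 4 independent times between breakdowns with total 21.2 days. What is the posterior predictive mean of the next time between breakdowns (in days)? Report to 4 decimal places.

2.3913

With a Gamma(shape α, rate β) prior on the exponential rate λ, the posterior after n observations with total T = Σxᵢ is Gamma(α+n, β+T).
Posterior: Gamma(8.5+4, 6.3+21.2) = Gamma(12.5, 27.5).
The predictive distribution for the next observation is Lomax; its mean is β/(α−1) = 27.5/11.5 = 2.3913.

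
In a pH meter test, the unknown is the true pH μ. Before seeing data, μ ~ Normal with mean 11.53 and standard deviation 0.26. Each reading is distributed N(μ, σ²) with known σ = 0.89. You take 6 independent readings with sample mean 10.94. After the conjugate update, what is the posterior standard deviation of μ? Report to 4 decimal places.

For Normal data with known variance σ², a Normal(μ₀, σ₀²) prior on μ is conjugate. Posterior precision = 1/σ₀² + n/σ²; posterior mean is the precision-weighted average of μ₀ and x̄.
σ₀² = 0.26² = 0.0676, σ² = 0.89² = 0.7921; σ² + n·σ₀² = 0.7921 + 6·0.0676 = 1.1977.
Posterior precision = 1/σ₀² + n/σ² = 1/0.0676 + 6/0.7921 = (σ² + n·σ₀²)/(σ₀²σ²) = 1.1977/(0.0676·0.7921); posterior variance σₙ² = σ₀²σ²/(σ² + n·σ₀²) = 0.0676·0.7921/1.1977 = 0.044707.
Posterior SD = √σₙ² = √(0.0676·0.7921/1.1977) = 0.2114.

0.2114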